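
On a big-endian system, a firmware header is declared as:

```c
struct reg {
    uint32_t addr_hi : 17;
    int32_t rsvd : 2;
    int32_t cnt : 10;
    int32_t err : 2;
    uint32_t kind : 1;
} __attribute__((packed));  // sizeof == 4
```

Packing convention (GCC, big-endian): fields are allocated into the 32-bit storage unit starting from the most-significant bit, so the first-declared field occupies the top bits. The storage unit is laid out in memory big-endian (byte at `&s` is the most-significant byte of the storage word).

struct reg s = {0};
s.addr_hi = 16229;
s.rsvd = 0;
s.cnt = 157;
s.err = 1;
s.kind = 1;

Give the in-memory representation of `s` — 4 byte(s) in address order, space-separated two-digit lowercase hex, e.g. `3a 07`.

1f b2 84 eb

[15+:17] addr_hi=16229 & 0x1ffff = 0x3f65; word=0x1fb28000
[13+:2] rsvd=0 & 0x3 = 0x0; word=0x1fb28000
[3+:10] cnt=157 & 0x3ff = 0x9d; word=0x1fb284e8
[1+:2] err=1 & 0x3 = 0x1; word=0x1fb284ea
[0+:1] kind=1 & 0x1 = 0x1; word=0x1fb284eb
word = 0x1fb284eb → big-endian bytes:
  [0]=0x1f  [1]=0xb2  [2]=0x84  [3]=0xeb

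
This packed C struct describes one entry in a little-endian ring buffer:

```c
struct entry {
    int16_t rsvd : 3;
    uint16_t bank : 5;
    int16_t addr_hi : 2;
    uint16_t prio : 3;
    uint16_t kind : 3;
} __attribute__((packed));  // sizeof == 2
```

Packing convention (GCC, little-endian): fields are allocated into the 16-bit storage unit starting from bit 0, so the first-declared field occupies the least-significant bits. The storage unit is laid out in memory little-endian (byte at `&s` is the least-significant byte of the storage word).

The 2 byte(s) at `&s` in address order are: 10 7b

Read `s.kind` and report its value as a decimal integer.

3

[0]=0x10 [1]=0x7b (little-endian) → word 0x7b10
rsvd:3 @ bit 0 → (0x7b10>>0)&0x7 = 0x0
bank:5 @ bit 3 → (0x7b10>>3)&0x1f = 0x2
addr_hi:2 @ bit 8 → (0x7b10>>8)&0x3 = 0x3
prio:3 @ bit 10 → (0x7b10>>10)&0x7 = 0x6
kind:3 @ bit 13 → (0x7b10>>13)&0x7 = 0x3  ←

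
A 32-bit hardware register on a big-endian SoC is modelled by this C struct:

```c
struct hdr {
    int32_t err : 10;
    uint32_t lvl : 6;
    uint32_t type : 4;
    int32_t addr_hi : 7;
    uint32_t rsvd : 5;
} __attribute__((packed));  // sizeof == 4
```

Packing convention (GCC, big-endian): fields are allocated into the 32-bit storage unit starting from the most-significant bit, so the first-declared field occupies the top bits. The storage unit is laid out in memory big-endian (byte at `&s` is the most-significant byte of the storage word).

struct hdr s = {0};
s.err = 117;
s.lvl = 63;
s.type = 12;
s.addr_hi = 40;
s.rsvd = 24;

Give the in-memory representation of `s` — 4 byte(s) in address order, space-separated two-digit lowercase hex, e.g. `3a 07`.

1d 7f c5 18

[22+:10] err=117 & 0x3ff = 0x75; word=0x1d400000
[16+:6] lvl=63 & 0x3f = 0x3f; word=0x1d7f0000
[12+:4] type=12 & 0xf = 0xc; word=0x1d7fc000
[5+:7] addr_hi=40 & 0x7f = 0x28; word=0x1d7fc500
[0+:5] rsvd=24 & 0x1f = 0x18; word=0x1d7fc518
word = 0x1d7fc518 → big-endian bytes:
  [0]=0x1d  [1]=0x7f  [2]=0xc5  [3]=0x18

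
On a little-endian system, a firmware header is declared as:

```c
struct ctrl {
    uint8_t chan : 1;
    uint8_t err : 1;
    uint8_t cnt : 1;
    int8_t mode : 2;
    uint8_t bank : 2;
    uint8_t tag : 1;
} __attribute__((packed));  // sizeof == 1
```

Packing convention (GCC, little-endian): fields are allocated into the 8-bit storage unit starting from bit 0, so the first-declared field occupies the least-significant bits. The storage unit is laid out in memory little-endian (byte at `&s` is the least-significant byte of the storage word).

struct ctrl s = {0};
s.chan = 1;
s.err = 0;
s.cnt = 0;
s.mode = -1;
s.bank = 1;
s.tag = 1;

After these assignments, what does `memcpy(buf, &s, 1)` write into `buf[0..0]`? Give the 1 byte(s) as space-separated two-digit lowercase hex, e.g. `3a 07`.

chan (1b) val=1 bits=0x1 at bit 0: 0x01
err (1b) val=0 bits=0x0 at bit 1: 0x01
cnt (1b) val=0 bits=0x0 at bit 2: 0x01
mode (2b) val=-1 bits=0x3 at bit 3: 0x19
bank (2b) val=1 bits=0x1 at bit 5: 0x39
tag (1b) val=1 bits=0x1 at bit 7: 0xb9
word = 0xb9 → little-endian bytes:
  [0]=0xb9

b9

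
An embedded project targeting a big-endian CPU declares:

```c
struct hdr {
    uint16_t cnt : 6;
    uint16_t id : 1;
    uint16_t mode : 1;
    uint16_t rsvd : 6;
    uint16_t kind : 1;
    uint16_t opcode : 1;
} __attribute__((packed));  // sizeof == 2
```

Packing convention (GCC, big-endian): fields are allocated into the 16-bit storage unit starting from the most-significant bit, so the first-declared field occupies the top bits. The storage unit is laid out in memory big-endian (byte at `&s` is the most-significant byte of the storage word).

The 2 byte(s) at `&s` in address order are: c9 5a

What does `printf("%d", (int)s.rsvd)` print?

[0]=0xc9 [1]=0x5a (big-endian) → word 0xc95a
cnt [10+:6] = (word>>10) & 0x3f = 50
id [9+:1] = (word>>9) & 0x1 = 0
mode [8+:1] = (word>>8) & 0x1 = 1
rsvd [2+:6] = (word>>2) & 0x3f = 22  ←
kind [1+:1] = (word>>1) & 0x1 = 1
opcode [0+:1] = (word>>0) & 0x1 = 0

22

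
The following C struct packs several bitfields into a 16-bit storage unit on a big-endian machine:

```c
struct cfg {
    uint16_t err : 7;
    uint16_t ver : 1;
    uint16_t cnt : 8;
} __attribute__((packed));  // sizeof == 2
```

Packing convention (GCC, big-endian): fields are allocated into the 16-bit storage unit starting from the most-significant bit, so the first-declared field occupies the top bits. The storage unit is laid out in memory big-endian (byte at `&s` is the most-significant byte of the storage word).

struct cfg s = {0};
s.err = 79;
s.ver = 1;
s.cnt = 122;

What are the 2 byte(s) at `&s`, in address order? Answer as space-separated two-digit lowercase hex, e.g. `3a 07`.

9f 7a

[9+:7] err=79 & 0x7f = 0x4f; word=0x9e00
[8+:1] ver=1 & 0x1 = 0x1; word=0x9f00
[0+:8] cnt=122 & 0xff = 0x7a; word=0x9f7a
word = 0x9f7a → big-endian bytes:
  [0]=0x9f  [1]=0x7a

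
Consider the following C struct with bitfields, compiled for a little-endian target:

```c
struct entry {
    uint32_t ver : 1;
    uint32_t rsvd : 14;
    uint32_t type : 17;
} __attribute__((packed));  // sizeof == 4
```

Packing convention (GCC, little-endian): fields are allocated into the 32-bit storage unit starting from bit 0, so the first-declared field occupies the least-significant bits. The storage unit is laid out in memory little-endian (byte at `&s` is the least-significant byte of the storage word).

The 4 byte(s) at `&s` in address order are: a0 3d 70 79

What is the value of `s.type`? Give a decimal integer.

[0]=0xa0 [1]=0x3d [2]=0x70 [3]=0x79 (little-endian) → word 0x79703da0
ver:1 @ bit 0 → (0x79703da0>>0)&0x1 = 0x0
rsvd:14 @ bit 1 → (0x79703da0>>1)&0x3fff = 0x1ed0
type:17 @ bit 15 → (0x79703da0>>15)&0x1ffff = 0xf2e0  ←

62176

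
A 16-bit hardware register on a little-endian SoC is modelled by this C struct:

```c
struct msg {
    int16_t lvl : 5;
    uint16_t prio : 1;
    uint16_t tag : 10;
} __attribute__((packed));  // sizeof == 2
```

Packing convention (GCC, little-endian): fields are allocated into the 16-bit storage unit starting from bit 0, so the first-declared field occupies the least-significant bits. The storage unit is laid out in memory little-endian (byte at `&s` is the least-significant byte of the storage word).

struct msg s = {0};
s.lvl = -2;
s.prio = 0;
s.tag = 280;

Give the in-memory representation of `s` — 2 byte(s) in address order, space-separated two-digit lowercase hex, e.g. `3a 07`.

1e 46

lvl (5b) val=-2 bits=0x1e at bit 0: 0x001e
prio (1b) val=0 bits=0x0 at bit 5: 0x001e
tag (10b) val=280 bits=0x118 at bit 6: 0x461e
word = 0x461e → little-endian bytes:
  [0]=0x1e  [1]=0x46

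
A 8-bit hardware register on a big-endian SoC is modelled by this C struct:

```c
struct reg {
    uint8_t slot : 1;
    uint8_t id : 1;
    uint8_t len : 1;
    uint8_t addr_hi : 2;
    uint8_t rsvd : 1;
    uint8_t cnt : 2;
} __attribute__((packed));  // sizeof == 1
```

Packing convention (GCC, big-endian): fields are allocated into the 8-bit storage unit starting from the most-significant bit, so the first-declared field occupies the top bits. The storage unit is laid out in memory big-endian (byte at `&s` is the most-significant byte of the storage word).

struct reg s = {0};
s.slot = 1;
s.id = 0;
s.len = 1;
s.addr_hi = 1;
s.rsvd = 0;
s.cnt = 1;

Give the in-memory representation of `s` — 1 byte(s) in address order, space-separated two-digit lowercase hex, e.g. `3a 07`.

slot (1b) val=1 bits=0x1 at bit 7: 0x80
id (1b) val=0 bits=0x0 at bit 6: 0x80
len (1b) val=1 bits=0x1 at bit 5: 0xa0
addr_hi (2b) val=1 bits=0x1 at bit 3: 0xa8
rsvd (1b) val=0 bits=0x0 at bit 2: 0xa8
cnt (2b) val=1 bits=0x1 at bit 0: 0xa9
word = 0xa9 → big-endian bytes:
  [0]=0xa9

a9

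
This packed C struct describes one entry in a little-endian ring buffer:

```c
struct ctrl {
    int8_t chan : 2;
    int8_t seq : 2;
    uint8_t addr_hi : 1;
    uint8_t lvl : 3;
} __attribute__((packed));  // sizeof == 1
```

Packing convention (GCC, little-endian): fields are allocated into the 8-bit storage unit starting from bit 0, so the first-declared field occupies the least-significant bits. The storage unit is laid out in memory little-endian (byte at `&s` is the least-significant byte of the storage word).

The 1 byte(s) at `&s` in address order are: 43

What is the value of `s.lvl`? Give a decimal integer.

[0]=0x43 (little-endian) → word 0x43
chan:2 @ bit 0 → (0x43>>0)&0x3 = 0x3
seq:2 @ bit 2 → (0x43>>2)&0x3 = 0x0
addr_hi:1 @ bit 4 → (0x43>>4)&0x1 = 0x0
lvl:3 @ bit 5 → (0x43>>5)&0x7 = 0x2  ←

2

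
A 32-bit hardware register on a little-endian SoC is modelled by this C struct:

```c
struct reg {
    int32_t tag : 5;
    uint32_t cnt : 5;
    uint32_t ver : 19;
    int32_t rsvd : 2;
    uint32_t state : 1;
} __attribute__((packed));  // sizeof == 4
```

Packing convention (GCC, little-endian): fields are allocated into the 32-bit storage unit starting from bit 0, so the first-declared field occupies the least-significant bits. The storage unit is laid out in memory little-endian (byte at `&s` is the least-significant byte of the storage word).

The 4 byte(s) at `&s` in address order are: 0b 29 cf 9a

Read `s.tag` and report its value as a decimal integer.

11

[0]=0x0b [1]=0x29 [2]=0xcf [3]=0x9a (little-endian) → word 0x9acf290b
tag [0+:5] = (word>>0) & 0x1f = 11  ←
cnt [5+:5] = (word>>5) & 0x1f = 8
ver [10+:19] = (word>>10) & 0x7ffff = 439242
rsvd [29+:2] = (word>>29) & 0x3 = 0
state [31+:1] = (word>>31) & 0x1 = 1
tag signed 5b, MSB=0: value = 11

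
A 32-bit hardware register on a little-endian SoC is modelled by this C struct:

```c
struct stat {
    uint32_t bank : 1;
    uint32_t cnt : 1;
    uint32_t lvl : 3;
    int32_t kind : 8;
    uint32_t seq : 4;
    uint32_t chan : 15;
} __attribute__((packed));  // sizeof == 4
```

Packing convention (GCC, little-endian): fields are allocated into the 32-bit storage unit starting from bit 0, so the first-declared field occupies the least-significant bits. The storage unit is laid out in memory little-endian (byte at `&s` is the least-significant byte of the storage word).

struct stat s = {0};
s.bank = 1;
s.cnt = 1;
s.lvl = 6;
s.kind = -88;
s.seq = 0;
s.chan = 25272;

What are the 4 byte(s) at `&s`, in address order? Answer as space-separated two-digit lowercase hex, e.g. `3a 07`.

1b 15 70 c5

bank (1b) val=1 bits=0x1 at bit 0: 0x00000001
cnt (1b) val=1 bits=0x1 at bit 1: 0x00000003
lvl (3b) val=6 bits=0x6 at bit 2: 0x0000001b
kind (8b) val=-88 bits=0xa8 at bit 5: 0x0000151b
seq (4b) val=0 bits=0x0 at bit 13: 0x0000151b
chan (15b) val=25272 bits=0x62b8 at bit 17: 0xc570151b
word = 0xc570151b → little-endian bytes:
  [0]=0x1b  [1]=0x15  [2]=0x70  [3]=0xc5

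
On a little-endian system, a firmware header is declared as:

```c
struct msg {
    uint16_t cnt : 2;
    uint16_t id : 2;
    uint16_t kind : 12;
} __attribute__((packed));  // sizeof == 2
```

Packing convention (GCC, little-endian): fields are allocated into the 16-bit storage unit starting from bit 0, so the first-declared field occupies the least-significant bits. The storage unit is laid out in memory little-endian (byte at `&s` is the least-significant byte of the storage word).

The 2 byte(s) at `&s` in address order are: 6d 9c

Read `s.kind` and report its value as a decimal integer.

2502

[0]=0x6d [1]=0x9c (little-endian) → word 0x9c6d
cnt:2 @ bit 0 → (0x9c6d>>0)&0x3 = 0x1
id:2 @ bit 2 → (0x9c6d>>2)&0x3 = 0x3
kind:12 @ bit 4 → (0x9c6d>>4)&0xfff = 0x9c6  ←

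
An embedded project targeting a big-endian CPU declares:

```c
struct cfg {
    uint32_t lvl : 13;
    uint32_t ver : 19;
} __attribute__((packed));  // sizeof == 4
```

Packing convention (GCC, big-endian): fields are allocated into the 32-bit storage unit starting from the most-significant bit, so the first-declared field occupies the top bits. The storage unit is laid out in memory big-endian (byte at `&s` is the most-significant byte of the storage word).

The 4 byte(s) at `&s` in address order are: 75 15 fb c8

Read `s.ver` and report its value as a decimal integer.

[0]=0x75 [1]=0x15 [2]=0xfb [3]=0xc8 (big-endian) → word 0x7515fbc8
lvl:13 @ bit 19 → (0x7515fbc8>>19)&0x1fff = 0xea2
ver:19 @ bit 0 → (0x7515fbc8>>0)&0x7ffff = 0x5fbc8  ←

392136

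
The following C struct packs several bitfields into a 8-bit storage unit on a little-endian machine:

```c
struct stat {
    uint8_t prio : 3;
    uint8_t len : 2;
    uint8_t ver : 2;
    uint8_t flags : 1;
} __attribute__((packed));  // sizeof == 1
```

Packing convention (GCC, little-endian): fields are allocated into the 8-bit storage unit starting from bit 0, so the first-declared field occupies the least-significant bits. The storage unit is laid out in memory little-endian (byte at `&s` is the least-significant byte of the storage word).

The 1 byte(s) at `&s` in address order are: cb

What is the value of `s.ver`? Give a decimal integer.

[0]=0xcb (little-endian) → word 0xcb
prio [0+:3] = (word>>0) & 0x7 = 3
len [3+:2] = (word>>3) & 0x3 = 1
ver [5+:2] = (word>>5) & 0x3 = 2  ←
flags [7+:1] = (word>>7) & 0x1 = 1

2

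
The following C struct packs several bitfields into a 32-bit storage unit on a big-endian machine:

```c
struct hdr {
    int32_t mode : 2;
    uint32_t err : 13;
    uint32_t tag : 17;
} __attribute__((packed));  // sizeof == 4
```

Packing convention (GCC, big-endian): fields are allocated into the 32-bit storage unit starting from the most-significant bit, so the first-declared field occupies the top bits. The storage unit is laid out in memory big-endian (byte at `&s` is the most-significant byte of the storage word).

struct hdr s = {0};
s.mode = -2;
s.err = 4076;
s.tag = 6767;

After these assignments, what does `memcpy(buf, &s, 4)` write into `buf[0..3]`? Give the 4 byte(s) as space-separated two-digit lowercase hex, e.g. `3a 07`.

mode:2 = -2 → 0x2 << 30 → word 0x80000000
err:13 = 4076 → 0xfec << 17 → word 0x9fd80000
tag:17 = 6767 → 0x1a6f << 0 → word 0x9fd81a6f
word = 0x9fd81a6f → big-endian bytes:
  [0]=0x9f  [1]=0xd8  [2]=0x1a  [3]=0x6f

9f d8 1a 6f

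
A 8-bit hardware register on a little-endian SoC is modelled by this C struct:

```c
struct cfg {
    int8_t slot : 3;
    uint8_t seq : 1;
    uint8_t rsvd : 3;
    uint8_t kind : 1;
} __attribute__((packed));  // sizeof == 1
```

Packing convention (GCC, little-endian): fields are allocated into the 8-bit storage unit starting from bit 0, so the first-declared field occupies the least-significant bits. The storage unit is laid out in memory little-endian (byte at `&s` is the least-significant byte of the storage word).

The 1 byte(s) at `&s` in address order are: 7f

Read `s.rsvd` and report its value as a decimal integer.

7

[0]=0x7f (little-endian) → word 0x7f
slot:3 @ bit 0 → (0x7f>>0)&0x7 = 0x7
seq:1 @ bit 3 → (0x7f>>3)&0x1 = 0x1
rsvd:3 @ bit 4 → (0x7f>>4)&0x7 = 0x7  ←
kind:1 @ bit 7 → (0x7f>>7)&0x1 = 0x0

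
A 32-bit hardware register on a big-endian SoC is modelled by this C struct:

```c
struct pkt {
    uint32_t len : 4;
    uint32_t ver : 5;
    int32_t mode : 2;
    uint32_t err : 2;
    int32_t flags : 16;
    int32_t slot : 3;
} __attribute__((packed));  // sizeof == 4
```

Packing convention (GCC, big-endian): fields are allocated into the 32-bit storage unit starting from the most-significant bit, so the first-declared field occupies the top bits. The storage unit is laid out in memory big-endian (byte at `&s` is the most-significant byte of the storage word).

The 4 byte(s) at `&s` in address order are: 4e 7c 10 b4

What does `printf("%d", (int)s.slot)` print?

[0]=0x4e [1]=0x7c [2]=0x10 [3]=0xb4 (big-endian) → word 0x4e7c10b4
len:4 @ bit 28 → (0x4e7c10b4>>28)&0xf = 0x4
ver:5 @ bit 23 → (0x4e7c10b4>>23)&0x1f = 0x1c
mode:2 @ bit 21 → (0x4e7c10b4>>21)&0x3 = 0x3
err:2 @ bit 19 → (0x4e7c10b4>>19)&0x3 = 0x3
flags:16 @ bit 3 → (0x4e7c10b4>>3)&0xffff = 0x8216
slot:3 @ bit 0 → (0x4e7c10b4>>0)&0x7 = 0x4  ←
slot signed 3b, MSB=1: 4 - 8 = -4

-4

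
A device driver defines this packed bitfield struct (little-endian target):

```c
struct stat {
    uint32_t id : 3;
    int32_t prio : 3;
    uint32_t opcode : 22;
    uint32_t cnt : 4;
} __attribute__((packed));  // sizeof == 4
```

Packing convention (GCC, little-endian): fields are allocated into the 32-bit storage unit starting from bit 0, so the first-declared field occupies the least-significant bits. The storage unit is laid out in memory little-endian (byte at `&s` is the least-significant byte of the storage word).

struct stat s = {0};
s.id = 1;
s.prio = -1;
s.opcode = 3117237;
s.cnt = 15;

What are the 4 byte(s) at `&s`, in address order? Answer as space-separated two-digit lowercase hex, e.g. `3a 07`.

id (3b) val=1 bits=0x1 at bit 0: 0x00000001
prio (3b) val=-1 bits=0x7 at bit 3: 0x00000039
opcode (22b) val=3117237 bits=0x2f90b5 at bit 6: 0x0be42d79
cnt (4b) val=15 bits=0xf at bit 28: 0xfbe42d79
word = 0xfbe42d79 → little-endian bytes:
  [0]=0x79  [1]=0x2d  [2]=0xe4  [3]=0xfb

79 2d e4 fb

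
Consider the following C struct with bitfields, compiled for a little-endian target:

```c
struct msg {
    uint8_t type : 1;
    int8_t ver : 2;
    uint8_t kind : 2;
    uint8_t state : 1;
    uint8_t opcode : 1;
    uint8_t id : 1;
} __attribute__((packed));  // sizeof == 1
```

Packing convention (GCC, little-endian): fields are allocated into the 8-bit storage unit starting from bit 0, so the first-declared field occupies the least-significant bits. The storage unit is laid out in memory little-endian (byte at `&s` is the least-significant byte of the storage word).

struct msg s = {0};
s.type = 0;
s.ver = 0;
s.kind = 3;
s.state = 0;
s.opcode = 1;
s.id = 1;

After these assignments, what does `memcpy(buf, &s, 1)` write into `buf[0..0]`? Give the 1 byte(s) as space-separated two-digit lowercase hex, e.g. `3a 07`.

type:1 = 0 → 0x0 << 0 → word 0x00
ver:2 = 0 → 0x0 << 1 → word 0x00
kind:2 = 3 → 0x3 << 3 → word 0x18
state:1 = 0 → 0x0 << 5 → word 0x18
opcode:1 = 1 → 0x1 << 6 → word 0x58
id:1 = 1 → 0x1 << 7 → word 0xd8
word = 0xd8 → little-endian bytes:
  [0]=0xd8

d8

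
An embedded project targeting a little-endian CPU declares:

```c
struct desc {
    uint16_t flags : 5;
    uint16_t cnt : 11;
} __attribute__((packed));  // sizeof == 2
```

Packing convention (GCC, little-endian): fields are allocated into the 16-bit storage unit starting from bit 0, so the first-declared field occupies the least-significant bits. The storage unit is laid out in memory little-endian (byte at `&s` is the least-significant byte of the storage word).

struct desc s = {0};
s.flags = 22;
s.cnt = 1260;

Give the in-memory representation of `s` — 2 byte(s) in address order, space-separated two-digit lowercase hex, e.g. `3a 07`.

flags (5b) val=22 bits=0x16 at bit 0: 0x0016
cnt (11b) val=1260 bits=0x4ec at bit 5: 0x9d96
word = 0x9d96 → little-endian bytes:
  [0]=0x96  [1]=0x9d

96 9d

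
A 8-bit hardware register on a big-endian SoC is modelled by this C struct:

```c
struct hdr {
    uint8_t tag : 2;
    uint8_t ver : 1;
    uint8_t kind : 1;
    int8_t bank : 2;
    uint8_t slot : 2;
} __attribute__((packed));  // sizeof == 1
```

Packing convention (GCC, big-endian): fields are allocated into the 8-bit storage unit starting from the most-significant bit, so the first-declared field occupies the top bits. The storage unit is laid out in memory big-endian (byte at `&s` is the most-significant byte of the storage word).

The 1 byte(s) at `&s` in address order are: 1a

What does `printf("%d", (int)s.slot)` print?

[0]=0x1a (big-endian) → word 0x1a
tag [6+:2] = (word>>6) & 0x3 = 0
ver [5+:1] = (word>>5) & 0x1 = 0
kind [4+:1] = (word>>4) & 0x1 = 1
bank [2+:2] = (word>>2) & 0x3 = 2
slot [0+:2] = (word>>0) & 0x3 = 2  ←

2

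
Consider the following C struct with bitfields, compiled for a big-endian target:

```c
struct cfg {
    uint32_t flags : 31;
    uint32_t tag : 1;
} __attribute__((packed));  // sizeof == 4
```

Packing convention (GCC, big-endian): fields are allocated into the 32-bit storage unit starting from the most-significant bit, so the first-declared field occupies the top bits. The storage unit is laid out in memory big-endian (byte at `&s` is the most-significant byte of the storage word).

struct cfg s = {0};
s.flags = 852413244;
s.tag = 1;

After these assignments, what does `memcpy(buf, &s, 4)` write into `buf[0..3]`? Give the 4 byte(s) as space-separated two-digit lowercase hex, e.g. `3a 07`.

65 9d 96 79

flags (31b) val=852413244 bits=0x32cecb3c at bit 1: 0x659d9678
tag (1b) val=1 bits=0x1 at bit 0: 0x659d9679
word = 0x659d9679 → big-endian bytes:
  [0]=0x65  [1]=0x9d  [2]=0x96  [3]=0x79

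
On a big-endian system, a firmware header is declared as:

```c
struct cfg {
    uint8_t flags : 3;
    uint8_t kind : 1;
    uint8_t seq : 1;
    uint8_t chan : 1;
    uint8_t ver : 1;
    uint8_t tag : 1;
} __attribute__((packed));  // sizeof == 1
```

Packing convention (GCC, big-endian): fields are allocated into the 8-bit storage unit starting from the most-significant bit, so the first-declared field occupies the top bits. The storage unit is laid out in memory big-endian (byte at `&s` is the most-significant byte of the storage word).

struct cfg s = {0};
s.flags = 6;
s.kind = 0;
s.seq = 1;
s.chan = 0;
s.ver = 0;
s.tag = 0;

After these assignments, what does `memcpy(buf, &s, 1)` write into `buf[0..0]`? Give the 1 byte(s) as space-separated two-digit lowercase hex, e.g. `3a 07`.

c8

[5+:3] flags=6 & 0x7 = 0x6; word=0xc0
[4+:1] kind=0 & 0x1 = 0x0; word=0xc0
[3+:1] seq=1 & 0x1 = 0x1; word=0xc8
[2+:1] chan=0 & 0x1 = 0x0; word=0xc8
[1+:1] ver=0 & 0x1 = 0x0; word=0xc8
[0+:1] tag=0 & 0x1 = 0x0; word=0xc8
word = 0xc8 → big-endian bytes:
  [0]=0xc8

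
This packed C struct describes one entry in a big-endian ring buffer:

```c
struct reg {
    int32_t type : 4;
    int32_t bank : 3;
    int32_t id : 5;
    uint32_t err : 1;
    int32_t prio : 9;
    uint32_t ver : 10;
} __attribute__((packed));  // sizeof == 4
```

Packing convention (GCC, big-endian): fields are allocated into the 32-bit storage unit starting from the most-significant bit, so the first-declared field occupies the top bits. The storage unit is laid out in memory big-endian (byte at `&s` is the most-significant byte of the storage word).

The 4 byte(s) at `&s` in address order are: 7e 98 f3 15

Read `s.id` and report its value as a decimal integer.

9

[0]=0x7e [1]=0x98 [2]=0xf3 [3]=0x15 (big-endian) → word 0x7e98f315
type [28+:4] = (word>>28) & 0xf = 7
bank [25+:3] = (word>>25) & 0x7 = 7
id [20+:5] = (word>>20) & 0x1f = 9  ←
err [19+:1] = (word>>19) & 0x1 = 1
prio [10+:9] = (word>>10) & 0x1ff = 60
ver [0+:10] = (word>>0) & 0x3ff = 789
id signed 5b, MSB=0: value = 9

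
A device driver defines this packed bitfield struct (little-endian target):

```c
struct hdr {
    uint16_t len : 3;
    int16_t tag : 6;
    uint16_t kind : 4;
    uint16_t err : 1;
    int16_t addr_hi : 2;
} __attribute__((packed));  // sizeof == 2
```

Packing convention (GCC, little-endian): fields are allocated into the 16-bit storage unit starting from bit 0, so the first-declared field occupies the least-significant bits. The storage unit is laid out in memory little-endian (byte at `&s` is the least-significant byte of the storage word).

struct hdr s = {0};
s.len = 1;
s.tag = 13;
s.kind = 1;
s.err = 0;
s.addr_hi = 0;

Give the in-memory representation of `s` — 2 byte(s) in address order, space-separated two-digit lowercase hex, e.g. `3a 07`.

69 02

len (3b) val=1 bits=0x1 at bit 0: 0x0001
tag (6b) val=13 bits=0xd at bit 3: 0x0069
kind (4b) val=1 bits=0x1 at bit 9: 0x0269
err (1b) val=0 bits=0x0 at bit 13: 0x0269
addr_hi (2b) val=0 bits=0x0 at bit 14: 0x0269
word = 0x0269 → little-endian bytes:
  [0]=0x69  [1]=0x02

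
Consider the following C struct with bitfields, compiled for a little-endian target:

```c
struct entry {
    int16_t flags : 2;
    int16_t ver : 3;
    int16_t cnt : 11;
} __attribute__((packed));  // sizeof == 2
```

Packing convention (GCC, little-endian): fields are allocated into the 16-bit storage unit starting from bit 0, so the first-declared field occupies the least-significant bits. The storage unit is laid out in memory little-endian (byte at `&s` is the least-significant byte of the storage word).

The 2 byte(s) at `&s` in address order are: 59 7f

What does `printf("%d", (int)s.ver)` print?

-2

[0]=0x59 [1]=0x7f (little-endian) → word 0x7f59
flags:2 @ bit 0 → (0x7f59>>0)&0x3 = 0x1
ver:3 @ bit 2 → (0x7f59>>2)&0x7 = 0x6  ←
cnt:11 @ bit 5 → (0x7f59>>5)&0x7ff = 0x3fa
ver signed 3b, MSB=1: 6 - 8 = -2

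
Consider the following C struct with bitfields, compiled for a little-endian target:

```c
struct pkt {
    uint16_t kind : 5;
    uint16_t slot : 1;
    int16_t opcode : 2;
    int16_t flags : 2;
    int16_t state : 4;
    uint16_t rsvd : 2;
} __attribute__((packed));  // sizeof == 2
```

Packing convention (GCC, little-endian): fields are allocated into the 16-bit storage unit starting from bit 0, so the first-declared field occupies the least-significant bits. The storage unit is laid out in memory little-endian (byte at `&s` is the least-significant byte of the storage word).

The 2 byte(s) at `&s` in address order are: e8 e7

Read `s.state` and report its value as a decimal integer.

-7

[0]=0xe8 [1]=0xe7 (little-endian) → word 0xe7e8
kind [0+:5] = (word>>0) & 0x1f = 8
slot [5+:1] = (word>>5) & 0x1 = 1
opcode [6+:2] = (word>>6) & 0x3 = 3
flags [8+:2] = (word>>8) & 0x3 = 3
state [10+:4] = (word>>10) & 0xf = 9  ←
rsvd [14+:2] = (word>>14) & 0x3 = 3
state signed 4b, MSB=1: 9 - 16 = -7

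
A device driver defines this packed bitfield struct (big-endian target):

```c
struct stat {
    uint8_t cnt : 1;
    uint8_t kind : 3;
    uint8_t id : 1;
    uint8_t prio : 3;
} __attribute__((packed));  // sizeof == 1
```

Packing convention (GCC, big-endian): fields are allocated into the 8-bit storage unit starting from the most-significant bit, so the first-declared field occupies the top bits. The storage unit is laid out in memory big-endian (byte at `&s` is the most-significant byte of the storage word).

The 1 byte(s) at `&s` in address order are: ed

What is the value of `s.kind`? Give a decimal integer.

6

[0]=0xed (big-endian) → word 0xed
cnt [7+:1] = (word>>7) & 0x1 = 1
kind [4+:3] = (word>>4) & 0x7 = 6  ←
id [3+:1] = (word>>3) & 0x1 = 1
prio [0+:3] = (word>>0) & 0x7 = 5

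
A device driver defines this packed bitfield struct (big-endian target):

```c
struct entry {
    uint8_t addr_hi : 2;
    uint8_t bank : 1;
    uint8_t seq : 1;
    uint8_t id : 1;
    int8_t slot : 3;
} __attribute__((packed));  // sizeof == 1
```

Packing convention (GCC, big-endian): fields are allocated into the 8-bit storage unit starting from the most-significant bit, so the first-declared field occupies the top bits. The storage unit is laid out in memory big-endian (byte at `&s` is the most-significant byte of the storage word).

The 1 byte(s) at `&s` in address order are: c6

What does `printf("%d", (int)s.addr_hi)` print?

[0]=0xc6 (big-endian) → word 0xc6
addr_hi [6+:2] = (word>>6) & 0x3 = 3  ←
bank [5+:1] = (word>>5) & 0x1 = 0
seq [4+:1] = (word>>4) & 0x1 = 0
id [3+:1] = (word>>3) & 0x1 = 0
slot [0+:3] = (word>>0) & 0x7 = 6

3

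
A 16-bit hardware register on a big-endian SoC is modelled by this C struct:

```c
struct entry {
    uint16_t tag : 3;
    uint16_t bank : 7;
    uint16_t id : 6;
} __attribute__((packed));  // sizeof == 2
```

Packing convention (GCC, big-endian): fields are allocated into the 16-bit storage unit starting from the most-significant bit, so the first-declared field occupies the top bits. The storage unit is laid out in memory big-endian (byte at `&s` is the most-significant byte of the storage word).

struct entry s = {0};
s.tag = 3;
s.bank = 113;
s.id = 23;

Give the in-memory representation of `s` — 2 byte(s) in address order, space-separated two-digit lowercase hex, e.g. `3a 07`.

[13+:3] tag=3 & 0x7 = 0x3; word=0x6000
[6+:7] bank=113 & 0x7f = 0x71; word=0x7c40
[0+:6] id=23 & 0x3f = 0x17; word=0x7c57
word = 0x7c57 → big-endian bytes:
  [0]=0x7c  [1]=0x57

7c 57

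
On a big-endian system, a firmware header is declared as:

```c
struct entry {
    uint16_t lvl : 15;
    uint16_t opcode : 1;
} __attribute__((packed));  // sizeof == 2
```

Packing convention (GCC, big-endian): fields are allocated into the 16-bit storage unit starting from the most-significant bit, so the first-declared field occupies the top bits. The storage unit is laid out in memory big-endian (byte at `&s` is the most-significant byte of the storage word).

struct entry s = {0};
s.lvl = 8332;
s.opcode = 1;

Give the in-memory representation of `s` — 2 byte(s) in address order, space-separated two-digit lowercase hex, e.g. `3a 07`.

lvl (15b) val=8332 bits=0x208c at bit 1: 0x4118
opcode (1b) val=1 bits=0x1 at bit 0: 0x4119
word = 0x4119 → big-endian bytes:
  [0]=0x41  [1]=0x19

41 19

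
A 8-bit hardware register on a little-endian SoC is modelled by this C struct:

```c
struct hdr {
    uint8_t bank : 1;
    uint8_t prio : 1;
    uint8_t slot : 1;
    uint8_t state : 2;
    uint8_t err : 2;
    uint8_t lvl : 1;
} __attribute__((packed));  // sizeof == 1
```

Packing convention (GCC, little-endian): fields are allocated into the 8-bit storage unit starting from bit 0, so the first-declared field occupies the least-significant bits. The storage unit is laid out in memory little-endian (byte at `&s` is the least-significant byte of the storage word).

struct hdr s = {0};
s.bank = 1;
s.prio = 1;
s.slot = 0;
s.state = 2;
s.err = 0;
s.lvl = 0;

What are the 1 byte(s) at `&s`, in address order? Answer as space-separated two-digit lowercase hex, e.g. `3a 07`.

13

bank (1b) val=1 bits=0x1 at bit 0: 0x01
prio (1b) val=1 bits=0x1 at bit 1: 0x03
slot (1b) val=0 bits=0x0 at bit 2: 0x03
state (2b) val=2 bits=0x2 at bit 3: 0x13
err (2b) val=0 bits=0x0 at bit 5: 0x13
lvl (1b) val=0 bits=0x0 at bit 7: 0x13
word = 0x13 → little-endian bytes:
  [0]=0x13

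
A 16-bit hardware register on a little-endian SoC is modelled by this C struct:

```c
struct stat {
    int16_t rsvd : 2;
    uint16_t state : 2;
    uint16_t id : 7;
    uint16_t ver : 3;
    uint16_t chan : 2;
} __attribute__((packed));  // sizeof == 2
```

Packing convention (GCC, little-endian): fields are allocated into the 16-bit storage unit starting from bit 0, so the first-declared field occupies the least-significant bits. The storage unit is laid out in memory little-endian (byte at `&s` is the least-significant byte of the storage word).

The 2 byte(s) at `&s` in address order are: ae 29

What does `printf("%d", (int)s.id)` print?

[0]=0xae [1]=0x29 (little-endian) → word 0x29ae
rsvd [0+:2] = (word>>0) & 0x3 = 2
state [2+:2] = (word>>2) & 0x3 = 3
id [4+:7] = (word>>4) & 0x7f = 26  ←
ver [11+:3] = (word>>11) & 0x7 = 5
chan [14+:2] = (word>>14) & 0x3 = 0

26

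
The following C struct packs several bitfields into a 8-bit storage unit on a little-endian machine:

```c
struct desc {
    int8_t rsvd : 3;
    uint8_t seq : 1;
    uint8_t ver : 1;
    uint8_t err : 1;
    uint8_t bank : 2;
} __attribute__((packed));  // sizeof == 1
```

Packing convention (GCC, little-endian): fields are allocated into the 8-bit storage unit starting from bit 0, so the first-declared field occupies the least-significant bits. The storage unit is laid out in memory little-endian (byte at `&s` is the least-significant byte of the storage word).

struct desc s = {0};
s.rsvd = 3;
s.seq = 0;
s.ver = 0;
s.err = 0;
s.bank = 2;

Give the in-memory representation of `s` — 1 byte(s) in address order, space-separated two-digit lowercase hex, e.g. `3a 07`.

rsvd (3b) val=3 bits=0x3 at bit 0: 0x03
seq (1b) val=0 bits=0x0 at bit 3: 0x03
ver (1b) val=0 bits=0x0 at bit 4: 0x03
err (1b) val=0 bits=0x0 at bit 5: 0x03
bank (2b) val=2 bits=0x2 at bit 6: 0x83
word = 0x83 → little-endian bytes:
  [0]=0x83

83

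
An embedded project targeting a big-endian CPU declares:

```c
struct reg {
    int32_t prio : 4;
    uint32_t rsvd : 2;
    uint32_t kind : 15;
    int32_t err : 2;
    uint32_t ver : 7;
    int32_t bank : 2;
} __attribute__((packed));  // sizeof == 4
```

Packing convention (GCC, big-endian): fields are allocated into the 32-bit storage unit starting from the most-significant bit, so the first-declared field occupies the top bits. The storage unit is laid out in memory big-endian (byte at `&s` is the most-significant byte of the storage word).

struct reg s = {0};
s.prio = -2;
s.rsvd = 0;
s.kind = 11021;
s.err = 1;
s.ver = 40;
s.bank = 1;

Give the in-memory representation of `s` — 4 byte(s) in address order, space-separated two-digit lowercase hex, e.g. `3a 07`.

e1 58 6a a1

prio (4b) val=-2 bits=0xe at bit 28: 0xe0000000
rsvd (2b) val=0 bits=0x0 at bit 26: 0xe0000000
kind (15b) val=11021 bits=0x2b0d at bit 11: 0xe1586800
err (2b) val=1 bits=0x1 at bit 9: 0xe1586a00
ver (7b) val=40 bits=0x28 at bit 2: 0xe1586aa0
bank (2b) val=1 bits=0x1 at bit 0: 0xe1586aa1
word = 0xe1586aa1 → big-endian bytes:
  [0]=0xe1  [1]=0x58  [2]=0x6a  [3]=0xa1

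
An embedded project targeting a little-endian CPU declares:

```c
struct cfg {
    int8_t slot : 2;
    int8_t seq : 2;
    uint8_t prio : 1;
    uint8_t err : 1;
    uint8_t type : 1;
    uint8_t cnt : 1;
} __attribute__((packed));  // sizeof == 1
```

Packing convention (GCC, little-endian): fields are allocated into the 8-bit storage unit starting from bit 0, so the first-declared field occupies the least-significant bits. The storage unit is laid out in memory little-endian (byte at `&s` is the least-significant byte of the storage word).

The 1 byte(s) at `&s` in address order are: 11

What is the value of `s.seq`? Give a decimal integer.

[0]=0x11 (little-endian) → word 0x11
slot:2 @ bit 0 → (0x11>>0)&0x3 = 0x1
seq:2 @ bit 2 → (0x11>>2)&0x3 = 0x0  ←
prio:1 @ bit 4 → (0x11>>4)&0x1 = 0x1
err:1 @ bit 5 → (0x11>>5)&0x1 = 0x0
type:1 @ bit 6 → (0x11>>6)&0x1 = 0x0
cnt:1 @ bit 7 → (0x11>>7)&0x1 = 0x0
seq signed 2b, MSB=0: value = 0

0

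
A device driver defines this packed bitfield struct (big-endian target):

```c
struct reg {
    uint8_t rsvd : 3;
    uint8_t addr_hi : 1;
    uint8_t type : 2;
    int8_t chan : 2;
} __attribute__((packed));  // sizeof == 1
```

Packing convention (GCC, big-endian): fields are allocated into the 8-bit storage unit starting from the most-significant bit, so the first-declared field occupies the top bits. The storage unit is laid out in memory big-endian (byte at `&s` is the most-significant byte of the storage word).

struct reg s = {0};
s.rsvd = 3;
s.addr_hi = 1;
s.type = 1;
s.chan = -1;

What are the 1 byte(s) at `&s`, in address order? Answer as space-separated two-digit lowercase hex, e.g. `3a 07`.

77

rsvd:3 = 3 → 0x3 << 5 → word 0x60
addr_hi:1 = 1 → 0x1 << 4 → word 0x70
type:2 = 1 → 0x1 << 2 → word 0x74
chan:2 = -1 → 0x3 << 0 → word 0x77
word = 0x77 → big-endian bytes:
  [0]=0x77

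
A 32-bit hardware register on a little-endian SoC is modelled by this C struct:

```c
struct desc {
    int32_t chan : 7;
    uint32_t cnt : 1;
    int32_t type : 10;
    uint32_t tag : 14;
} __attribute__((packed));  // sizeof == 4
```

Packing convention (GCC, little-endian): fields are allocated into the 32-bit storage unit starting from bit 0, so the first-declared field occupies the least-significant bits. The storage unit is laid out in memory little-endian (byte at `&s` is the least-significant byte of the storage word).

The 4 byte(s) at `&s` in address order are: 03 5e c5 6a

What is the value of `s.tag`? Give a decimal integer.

[0]=0x03 [1]=0x5e [2]=0xc5 [3]=0x6a (little-endian) → word 0x6ac55e03
chan [0+:7] = (word>>0) & 0x7f = 3
cnt [7+:1] = (word>>7) & 0x1 = 0
type [8+:10] = (word>>8) & 0x3ff = 350
tag [18+:14] = (word>>18) & 0x3fff = 6833  ←

6833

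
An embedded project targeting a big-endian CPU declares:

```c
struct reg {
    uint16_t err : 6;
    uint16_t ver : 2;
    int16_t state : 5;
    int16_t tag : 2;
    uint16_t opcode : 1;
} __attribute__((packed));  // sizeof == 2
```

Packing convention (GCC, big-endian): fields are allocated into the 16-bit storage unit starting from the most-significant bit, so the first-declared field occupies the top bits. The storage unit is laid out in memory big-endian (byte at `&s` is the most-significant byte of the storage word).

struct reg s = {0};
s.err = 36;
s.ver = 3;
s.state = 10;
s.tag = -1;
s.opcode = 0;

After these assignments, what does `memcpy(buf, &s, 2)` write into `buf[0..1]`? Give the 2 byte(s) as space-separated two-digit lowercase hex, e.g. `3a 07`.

93 56

[10+:6] err=36 & 0x3f = 0x24; word=0x9000
[8+:2] ver=3 & 0x3 = 0x3; word=0x9300
[3+:5] state=10 & 0x1f = 0xa; word=0x9350
[1+:2] tag=-1 & 0x3 = 0x3; word=0x9356
[0+:1] opcode=0 & 0x1 = 0x0; word=0x9356
word = 0x9356 → big-endian bytes:
  [0]=0x93  [1]=0x56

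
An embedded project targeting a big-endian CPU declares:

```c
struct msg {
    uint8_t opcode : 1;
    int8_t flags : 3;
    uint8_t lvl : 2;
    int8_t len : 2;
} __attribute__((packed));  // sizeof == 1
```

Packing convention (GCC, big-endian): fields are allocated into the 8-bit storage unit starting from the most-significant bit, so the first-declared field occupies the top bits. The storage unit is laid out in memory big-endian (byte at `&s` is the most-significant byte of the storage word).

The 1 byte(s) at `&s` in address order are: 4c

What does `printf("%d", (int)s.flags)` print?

-4

[0]=0x4c (big-endian) → word 0x4c
opcode:1 @ bit 7 → (0x4c>>7)&0x1 = 0x0
flags:3 @ bit 4 → (0x4c>>4)&0x7 = 0x4  ←
lvl:2 @ bit 2 → (0x4c>>2)&0x3 = 0x3
len:2 @ bit 0 → (0x4c>>0)&0x3 = 0x0
flags signed 3b, MSB=1: 4 - 8 = -4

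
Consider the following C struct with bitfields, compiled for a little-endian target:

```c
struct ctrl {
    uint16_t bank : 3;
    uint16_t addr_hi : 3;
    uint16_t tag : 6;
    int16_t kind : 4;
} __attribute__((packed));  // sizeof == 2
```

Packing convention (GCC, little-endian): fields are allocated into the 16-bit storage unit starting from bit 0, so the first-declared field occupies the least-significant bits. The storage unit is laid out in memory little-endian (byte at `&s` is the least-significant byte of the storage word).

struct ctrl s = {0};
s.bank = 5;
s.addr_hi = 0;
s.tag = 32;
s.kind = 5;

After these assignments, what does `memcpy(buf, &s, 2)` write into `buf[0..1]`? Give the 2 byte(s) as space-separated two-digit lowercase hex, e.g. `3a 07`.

[0+:3] bank=5 & 0x7 = 0x5; word=0x0005
[3+:3] addr_hi=0 & 0x7 = 0x0; word=0x0005
[6+:6] tag=32 & 0x3f = 0x20; word=0x0805
[12+:4] kind=5 & 0xf = 0x5; word=0x5805
word = 0x5805 → little-endian bytes:
  [0]=0x05  [1]=0x58

05 58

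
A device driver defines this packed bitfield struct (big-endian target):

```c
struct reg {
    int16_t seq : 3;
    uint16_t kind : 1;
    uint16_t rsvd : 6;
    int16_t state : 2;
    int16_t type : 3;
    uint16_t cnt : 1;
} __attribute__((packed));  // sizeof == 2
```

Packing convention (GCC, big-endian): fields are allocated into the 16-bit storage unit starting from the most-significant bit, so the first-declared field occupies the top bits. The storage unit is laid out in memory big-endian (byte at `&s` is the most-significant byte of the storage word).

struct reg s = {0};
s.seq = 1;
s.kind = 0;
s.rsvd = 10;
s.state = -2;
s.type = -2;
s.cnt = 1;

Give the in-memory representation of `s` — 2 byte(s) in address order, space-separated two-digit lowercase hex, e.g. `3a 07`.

22 ad

[13+:3] seq=1 & 0x7 = 0x1; word=0x2000
[12+:1] kind=0 & 0x1 = 0x0; word=0x2000
[6+:6] rsvd=10 & 0x3f = 0xa; word=0x2280
[4+:2] state=-2 & 0x3 = 0x2; word=0x22a0
[1+:3] type=-2 & 0x7 = 0x6; word=0x22ac
[0+:1] cnt=1 & 0x1 = 0x1; word=0x22ad
word = 0x22ad → big-endian bytes:
  [0]=0x22  [1]=0xad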